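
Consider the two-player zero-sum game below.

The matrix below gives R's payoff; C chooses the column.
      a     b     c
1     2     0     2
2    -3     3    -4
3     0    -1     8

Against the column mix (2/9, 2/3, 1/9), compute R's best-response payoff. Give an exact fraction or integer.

8/9

1: (2)·(2/9) + (0)·(2/3) + (2)·(1/9) = 2/3.
2: (-3)·(2/9) + (3)·(2/3) + (-4)·(1/9) = 8/9.
3: (0)·(2/9) + (-1)·(2/3) + (8)·(1/9) = 2/9.
The best pure response is 2 with expected payoff 8/9.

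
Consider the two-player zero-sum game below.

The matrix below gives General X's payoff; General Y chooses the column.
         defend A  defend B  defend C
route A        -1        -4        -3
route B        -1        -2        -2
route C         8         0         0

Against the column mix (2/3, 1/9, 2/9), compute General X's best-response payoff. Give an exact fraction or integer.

16/3

route A: (-1)·(2/3) + (-4)·(1/9) + (-3)·(2/9) = -16/9.
route B: (-1)·(2/3) + (-2)·(1/9) + (-2)·(2/9) = -4/3.
route C: (8)·(2/3) + (0)·(1/9) + (0)·(2/9) = 16/3.
The best pure response is route C with expected payoff 16/3.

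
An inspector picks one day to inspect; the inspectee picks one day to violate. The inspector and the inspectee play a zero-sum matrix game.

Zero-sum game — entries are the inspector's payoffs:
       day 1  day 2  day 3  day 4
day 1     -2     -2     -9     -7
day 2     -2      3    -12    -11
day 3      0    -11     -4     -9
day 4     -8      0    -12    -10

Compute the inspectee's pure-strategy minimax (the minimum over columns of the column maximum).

The worst case (largest entry) in each column is day 1: 0, day 2: 3, day 3: -4, day 4: -7.
The best (smallest) of these is -7.

-7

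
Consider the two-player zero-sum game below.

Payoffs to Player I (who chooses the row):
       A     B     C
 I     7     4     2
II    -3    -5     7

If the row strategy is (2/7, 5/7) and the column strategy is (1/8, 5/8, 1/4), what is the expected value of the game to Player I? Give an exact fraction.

Against (1/8, 5/8, 1/4), each row's expected payoff is I: 31/8; II: -7/4.
Taking the (2/7, 5/7)-weighted average: (2/7)·(31/8) + (5/7)·(-7/4) = -1/7.

-1/7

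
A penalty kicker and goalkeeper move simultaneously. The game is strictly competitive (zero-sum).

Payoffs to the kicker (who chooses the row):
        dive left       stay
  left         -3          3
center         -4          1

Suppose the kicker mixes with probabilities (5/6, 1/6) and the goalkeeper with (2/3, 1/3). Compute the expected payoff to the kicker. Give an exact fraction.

-11/9

Against (2/3, 1/3), each row's expected payoff is left: -1; center: -7/3.
Taking the (5/6, 1/6)-weighted average: (5/6)·(-1) + (1/6)·(-7/3) = -11/9.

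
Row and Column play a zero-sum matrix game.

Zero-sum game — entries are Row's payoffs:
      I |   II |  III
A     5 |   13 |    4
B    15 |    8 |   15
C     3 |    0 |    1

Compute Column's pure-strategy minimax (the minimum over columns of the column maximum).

The worst case (largest entry) in each column is I: 15, II: 13, III: 15.
The best (smallest) of these is 13.

13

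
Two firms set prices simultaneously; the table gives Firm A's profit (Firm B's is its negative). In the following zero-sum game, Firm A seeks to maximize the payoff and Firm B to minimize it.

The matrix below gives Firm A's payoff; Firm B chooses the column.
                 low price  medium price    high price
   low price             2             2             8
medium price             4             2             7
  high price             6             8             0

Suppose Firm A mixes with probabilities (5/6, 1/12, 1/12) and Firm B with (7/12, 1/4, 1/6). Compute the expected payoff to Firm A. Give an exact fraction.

Against (7/12, 1/4, 1/6), each row's expected payoff is low price: 3; medium price: 4; high price: 11/2.
Taking the (5/6, 1/12, 1/12)-weighted average: (5/6)·(3) + (1/12)·(4) + (1/12)·(11/2) = 79/24.

79/24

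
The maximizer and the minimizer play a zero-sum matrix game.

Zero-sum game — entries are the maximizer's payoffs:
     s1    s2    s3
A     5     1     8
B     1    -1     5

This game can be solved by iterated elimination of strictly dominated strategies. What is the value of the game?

Row B is strictly dominated by row A (5>1, 1>-1, 8>5); eliminate B.
Column s1 is strictly dominated by s2 for the minimizer (1<5); eliminate s1.
Column s3 is strictly dominated by s2 for the minimizer (1<8); eliminate s3.
Only (A, s2) remains, with payoff 1.

1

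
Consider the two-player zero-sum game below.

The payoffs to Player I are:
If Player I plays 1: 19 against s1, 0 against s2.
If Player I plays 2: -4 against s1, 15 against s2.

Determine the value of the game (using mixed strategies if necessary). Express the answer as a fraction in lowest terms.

15/2

Row minima are 0 and -4, so Player I's maximin is 0; column maxima are 19 and 15, so Player II's minimax is 15. These differ, so the equilibrium is in mixed strategies.
Let Player I play 1 with probability p. Player II is indifferent when 19p − 4(1−p) = 15(1−p), giving p = 1/2.
Let Player II play s1 with probability q. Player I is indifferent when 19q = −4q + 15(1−q), giving q = 15/38.
The value is 19·(15/38) + (0)·(23/38) = 15/2.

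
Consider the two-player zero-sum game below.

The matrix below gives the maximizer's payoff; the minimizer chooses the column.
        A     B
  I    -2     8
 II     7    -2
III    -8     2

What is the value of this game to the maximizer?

52/19

Row III is strictly dominated by row I, so the maximizer never plays it.
The remaining 2×2 game on (I, II) × (A, B) has no saddle point. Let the maximizer play I with probability p; indifference gives −2p + 7(1−p) = 8p − 2(1−p), so p = 9/19.
Similarly the minimizer's optimal q on A is 10/19, and the value is -2·(10/19) + (8)·(9/19) = 52/19.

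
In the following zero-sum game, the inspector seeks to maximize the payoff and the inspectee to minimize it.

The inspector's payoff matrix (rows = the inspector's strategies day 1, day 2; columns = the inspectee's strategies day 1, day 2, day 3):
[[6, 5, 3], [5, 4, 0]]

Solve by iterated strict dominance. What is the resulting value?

Column day 2 is strictly dominated by day 3 for the inspectee (3<5, 0<4); eliminate day 2.
Row day 2 is strictly dominated by row day 1 (6>5, 3>0); eliminate day 2.
Column day 1 is strictly dominated by day 3 for the inspectee (3<6); eliminate day 1.
Only (day 1, day 3) remains, with payoff 3.

3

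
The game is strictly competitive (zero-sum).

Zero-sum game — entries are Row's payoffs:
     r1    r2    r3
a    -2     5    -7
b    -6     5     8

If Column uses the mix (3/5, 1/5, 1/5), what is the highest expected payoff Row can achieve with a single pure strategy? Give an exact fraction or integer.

a: (-2)·(3/5) + (5)·(1/5) + (-7)·(1/5) = -8/5.
b: (-6)·(3/5) + (5)·(1/5) + (8)·(1/5) = -1.
The best pure response is b with expected payoff -1.

-1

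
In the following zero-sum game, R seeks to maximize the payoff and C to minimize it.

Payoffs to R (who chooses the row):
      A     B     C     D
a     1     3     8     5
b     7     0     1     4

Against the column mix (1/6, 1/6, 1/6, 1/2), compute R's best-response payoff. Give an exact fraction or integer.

a: (1)·(1/6) + (3)·(1/6) + (8)·(1/6) + (5)·(1/2) = 9/2.
b: (7)·(1/6) + (0)·(1/6) + (1)·(1/6) + (4)·(1/2) = 10/3.
The best pure response is a with expected payoff 9/2.

9/2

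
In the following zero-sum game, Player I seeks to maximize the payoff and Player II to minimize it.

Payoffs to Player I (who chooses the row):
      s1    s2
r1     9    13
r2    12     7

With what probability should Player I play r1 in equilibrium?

5/9

Row minima are 9 and 7, so Player I's maximin is 9; column maxima are 12 and 13, so Player II's minimax is 12. These differ, so the equilibrium is in mixed strategies.
Let Player I play r1 with probability p. Player II is indifferent when 9p + 12(1−p) = 13p + 7(1−p), giving p = 5/9.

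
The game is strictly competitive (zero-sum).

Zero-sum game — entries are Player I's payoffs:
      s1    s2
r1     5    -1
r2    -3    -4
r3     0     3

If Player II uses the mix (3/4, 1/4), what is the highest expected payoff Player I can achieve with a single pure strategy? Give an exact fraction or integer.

7/2

r1: (5)·(3/4) + (-1)·(1/4) = 7/2.
r2: (-3)·(3/4) + (-4)·(1/4) = -13/4.
r3: (0)·(3/4) + (3)·(1/4) = 3/4.
The best pure response is r1 with expected payoff 7/2.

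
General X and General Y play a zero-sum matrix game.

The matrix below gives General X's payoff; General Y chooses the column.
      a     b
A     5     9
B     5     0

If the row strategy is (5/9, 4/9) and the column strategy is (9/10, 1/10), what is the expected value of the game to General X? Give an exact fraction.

5

Against (9/10, 1/10), each row's expected payoff is A: 27/5; B: 9/2.
Taking the (5/9, 4/9)-weighted average: (5/9)·(27/5) + (4/9)·(9/2) = 5.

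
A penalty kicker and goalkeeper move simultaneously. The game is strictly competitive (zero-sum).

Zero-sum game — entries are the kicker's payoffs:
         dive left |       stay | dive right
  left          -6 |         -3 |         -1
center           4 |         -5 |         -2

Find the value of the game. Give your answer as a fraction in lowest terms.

Column dive right is strictly dominated by stay for the goalkeeper (it gives the kicker more in every row).
The remaining 2×2 game on (left, center) × (dive left, stay) has no saddle point. Let the kicker play left with probability p; indifference gives −6p + 4(1−p) = −3p − 5(1−p), so p = 3/4.
Similarly the goalkeeper's optimal q on dive left is 1/6, and the value is -6·(1/6) + (-3)·(5/6) = -7/2.

-7/2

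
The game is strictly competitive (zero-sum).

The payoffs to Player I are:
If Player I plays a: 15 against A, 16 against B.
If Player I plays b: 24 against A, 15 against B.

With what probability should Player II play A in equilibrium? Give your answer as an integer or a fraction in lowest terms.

1/10

Row minima are 15 and 15, so Player I's maximin is 15; column maxima are 24 and 16, so Player II's minimax is 16. These differ, so the equilibrium is in mixed strategies.
Let Player II play A with probability q. Player I is indifferent when 15q + 16(1−q) = 24q + 15(1−q), giving q = 1/10.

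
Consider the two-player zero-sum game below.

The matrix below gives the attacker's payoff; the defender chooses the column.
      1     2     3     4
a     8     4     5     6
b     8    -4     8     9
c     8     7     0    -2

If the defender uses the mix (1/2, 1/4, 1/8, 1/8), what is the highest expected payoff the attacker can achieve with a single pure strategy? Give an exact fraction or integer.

51/8

a: (8)·(1/2) + (4)·(1/4) + (5)·(1/8) + (6)·(1/8) = 51/8.
b: (8)·(1/2) + (-4)·(1/4) + (8)·(1/8) + (9)·(1/8) = 41/8.
c: (8)·(1/2) + (7)·(1/4) + (0)·(1/8) + (-2)·(1/8) = 11/2.
The best pure response is a with expected payoff 51/8.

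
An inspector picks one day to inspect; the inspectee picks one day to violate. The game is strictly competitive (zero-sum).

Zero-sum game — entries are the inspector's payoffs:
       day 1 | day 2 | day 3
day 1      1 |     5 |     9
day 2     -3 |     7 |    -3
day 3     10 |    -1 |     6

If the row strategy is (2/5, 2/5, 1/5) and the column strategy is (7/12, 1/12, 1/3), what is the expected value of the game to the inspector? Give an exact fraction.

Against (7/12, 1/12, 1/3), each row's expected payoff is day 1: 4; day 2: -13/6; day 3: 31/4.
Taking the (2/5, 2/5, 1/5)-weighted average: (2/5)·(4) + (2/5)·(-13/6) + (1/5)·(31/4) = 137/60.

137/60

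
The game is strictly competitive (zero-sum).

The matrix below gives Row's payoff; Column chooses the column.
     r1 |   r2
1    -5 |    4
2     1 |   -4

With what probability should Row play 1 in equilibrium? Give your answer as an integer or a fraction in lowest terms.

Row minima are -5 and -4, so Row's maximin is -4; column maxima are 1 and 4, so Column's minimax is 1. These differ, so the equilibrium is in mixed strategies.
Let Row play 1 with probability p. Column is indifferent when −5p + (1−p) = 4p − 4(1−p), giving p = 5/14.

5/14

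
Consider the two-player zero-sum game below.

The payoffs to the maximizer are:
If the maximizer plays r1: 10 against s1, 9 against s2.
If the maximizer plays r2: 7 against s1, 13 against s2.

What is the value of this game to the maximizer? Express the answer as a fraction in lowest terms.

67/7

Row minima are 9 and 7, so the maximizer's maximin is 9; column maxima are 10 and 13, so the minimizer's minimax is 10. These differ, so the equilibrium is in mixed strategies.
Let the maximizer play r1 with probability p. The minimizer is indifferent when 10p + 7(1−p) = 9p + 13(1−p), giving p = 6/7.
Let the minimizer play s1 with probability q. The maximizer is indifferent when 10q + 9(1−q) = 7q + 13(1−q), giving q = 4/7.
The value is 10·(4/7) + (9)·(3/7) = 67/7.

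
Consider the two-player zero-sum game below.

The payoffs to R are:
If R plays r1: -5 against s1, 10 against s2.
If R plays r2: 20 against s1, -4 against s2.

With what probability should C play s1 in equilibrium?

Row minima are -5 and -4, so R's maximin is -4; column maxima are 20 and 10, so C's minimax is 10. These differ, so the equilibrium is in mixed strategies.
Let C play s1 with probability q. R is indifferent when −5q + 10(1−q) = 20q − 4(1−q), giving q = 14/39.

14/39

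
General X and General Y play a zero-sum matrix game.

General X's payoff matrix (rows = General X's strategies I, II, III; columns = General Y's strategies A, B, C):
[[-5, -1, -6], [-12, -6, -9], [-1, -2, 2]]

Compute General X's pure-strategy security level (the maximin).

-2

The worst-case payoff for each row is I: -6, II: -12, III: -2.
The best of these is -2.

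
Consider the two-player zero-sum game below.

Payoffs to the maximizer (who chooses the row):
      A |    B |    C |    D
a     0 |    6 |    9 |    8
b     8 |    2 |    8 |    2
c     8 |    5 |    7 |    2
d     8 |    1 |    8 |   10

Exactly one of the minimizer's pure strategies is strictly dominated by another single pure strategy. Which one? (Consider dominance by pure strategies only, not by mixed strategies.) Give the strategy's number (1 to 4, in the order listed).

3

The minimizer prefers columns that give the maximizer less. Compare C with B: 6 < 9, 2 < 8, 5 < 7, 1 < 8.
So B strictly dominates C for the minimizer; C is strictly dominated.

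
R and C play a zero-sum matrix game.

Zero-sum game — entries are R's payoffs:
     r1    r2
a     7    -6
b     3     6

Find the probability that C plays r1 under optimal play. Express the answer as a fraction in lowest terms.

Row minima are -6 and 3, so R's maximin is 3; column maxima are 7 and 6, so C's minimax is 6. These differ, so the equilibrium is in mixed strategies.
Let C play r1 with probability q. R is indifferent when 7q − 6(1−q) = 3q + 6(1−q), giving q = 3/4.

3/4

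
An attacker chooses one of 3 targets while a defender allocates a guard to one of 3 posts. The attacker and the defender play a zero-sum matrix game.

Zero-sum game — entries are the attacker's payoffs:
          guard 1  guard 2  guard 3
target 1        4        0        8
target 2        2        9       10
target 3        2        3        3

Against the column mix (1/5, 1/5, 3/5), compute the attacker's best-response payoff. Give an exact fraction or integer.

target 1: (4)·(1/5) + (0)·(1/5) + (8)·(3/5) = 28/5.
target 2: (2)·(1/5) + (9)·(1/5) + (10)·(3/5) = 41/5.
target 3: (2)·(1/5) + (3)·(1/5) + (3)·(3/5) = 14/5.
The best pure response is target 2 with expected payoff 41/5.

41/5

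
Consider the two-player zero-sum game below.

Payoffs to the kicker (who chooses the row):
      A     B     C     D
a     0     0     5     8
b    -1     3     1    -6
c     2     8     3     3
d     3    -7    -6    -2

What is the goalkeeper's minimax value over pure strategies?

The worst case (largest entry) in each column is A: 3, B: 8, C: 5, D: 8.
The best (smallest) of these is 3.

3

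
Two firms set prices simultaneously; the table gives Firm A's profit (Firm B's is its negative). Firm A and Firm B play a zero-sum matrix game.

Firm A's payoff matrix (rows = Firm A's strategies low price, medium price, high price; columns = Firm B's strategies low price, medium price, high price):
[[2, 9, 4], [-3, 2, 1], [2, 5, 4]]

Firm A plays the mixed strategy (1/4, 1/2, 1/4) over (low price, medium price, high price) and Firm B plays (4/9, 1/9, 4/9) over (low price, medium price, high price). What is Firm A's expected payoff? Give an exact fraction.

Against (4/9, 1/9, 4/9), each row's expected payoff is low price: 11/3; medium price: -2/3; high price: 29/9.
Taking the (1/4, 1/2, 1/4)-weighted average: (1/4)·(11/3) + (1/2)·(-2/3) + (1/4)·(29/9) = 25/18.

25/18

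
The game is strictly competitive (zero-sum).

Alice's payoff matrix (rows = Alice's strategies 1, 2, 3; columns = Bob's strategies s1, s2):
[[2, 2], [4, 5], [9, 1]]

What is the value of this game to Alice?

41/9

Row 1 is strictly dominated by row 2, so Alice never plays it.
The remaining 2×2 game on (2, 3) × (s1, s2) has no saddle point. Let Alice play 2 with probability p; indifference gives 4p + 9(1−p) = 5p + (1−p), so p = 8/9.
Similarly Bob's optimal q on s1 is 4/9, and the value is 4·(4/9) + (5)·(5/9) = 41/9.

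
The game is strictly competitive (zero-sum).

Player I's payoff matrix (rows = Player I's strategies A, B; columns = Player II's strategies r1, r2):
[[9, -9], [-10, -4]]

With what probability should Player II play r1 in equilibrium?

5/24

Row minima are -9 and -10, so Player I's maximin is -9; column maxima are 9 and -4, so Player II's minimax is -4. These differ, so the equilibrium is in mixed strategies.
Let Player II play r1 with probability q. Player I is indifferent when 9q − 9(1−q) = −10q − 4(1−q), giving q = 5/24.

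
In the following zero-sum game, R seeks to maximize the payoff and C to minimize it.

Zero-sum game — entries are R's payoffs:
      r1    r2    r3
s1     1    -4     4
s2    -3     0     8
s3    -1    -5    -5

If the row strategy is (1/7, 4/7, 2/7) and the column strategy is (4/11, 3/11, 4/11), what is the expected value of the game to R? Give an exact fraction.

10/77

Against (4/11, 3/11, 4/11), each row's expected payoff is s1: 8/11; s2: 20/11; s3: -39/11.
Taking the (1/7, 4/7, 2/7)-weighted average: (1/7)·(8/11) + (4/7)·(20/11) + (2/7)·(-39/11) = 10/77.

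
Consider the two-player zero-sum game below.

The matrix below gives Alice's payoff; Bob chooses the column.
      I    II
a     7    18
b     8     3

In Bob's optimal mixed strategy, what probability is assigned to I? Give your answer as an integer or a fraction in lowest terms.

15/16

Row minima are 7 and 3, so Alice's maximin is 7; column maxima are 8 and 18, so Bob's minimax is 8. These differ, so the equilibrium is in mixed strategies.
Let Bob play I with probability q. Alice is indifferent when 7q + 18(1−q) = 8q + 3(1−q), giving q = 15/16.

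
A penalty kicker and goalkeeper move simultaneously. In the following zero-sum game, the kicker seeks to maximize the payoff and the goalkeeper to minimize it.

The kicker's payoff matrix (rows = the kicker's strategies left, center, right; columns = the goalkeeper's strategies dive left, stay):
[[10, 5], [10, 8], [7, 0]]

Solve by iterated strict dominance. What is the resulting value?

8

Row right is strictly dominated by row left (10>7, 5>0); eliminate right.
Column dive left is strictly dominated by stay for the goalkeeper (5<10, 8<10); eliminate dive left.
Row left is strictly dominated by row center (8>5); eliminate left.
Only (center, stay) remains, with payoff 8.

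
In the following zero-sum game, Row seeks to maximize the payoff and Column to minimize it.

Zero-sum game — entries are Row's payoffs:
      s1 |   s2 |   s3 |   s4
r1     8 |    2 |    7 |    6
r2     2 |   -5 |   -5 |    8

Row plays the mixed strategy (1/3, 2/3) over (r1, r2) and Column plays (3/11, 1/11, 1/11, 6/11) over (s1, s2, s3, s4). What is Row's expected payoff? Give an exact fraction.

157/33

Against (3/11, 1/11, 1/11, 6/11), each row's expected payoff is r1: 69/11; r2: 4.
Taking the (1/3, 2/3)-weighted average: (1/3)·(69/11) + (2/3)·(4) = 157/33.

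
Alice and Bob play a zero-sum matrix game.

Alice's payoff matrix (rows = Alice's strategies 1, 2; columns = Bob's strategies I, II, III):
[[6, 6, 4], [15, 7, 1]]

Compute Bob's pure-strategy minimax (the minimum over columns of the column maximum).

4

The worst case (largest entry) in each column is I: 15, II: 7, III: 4.
The best (smallest) of these is 4.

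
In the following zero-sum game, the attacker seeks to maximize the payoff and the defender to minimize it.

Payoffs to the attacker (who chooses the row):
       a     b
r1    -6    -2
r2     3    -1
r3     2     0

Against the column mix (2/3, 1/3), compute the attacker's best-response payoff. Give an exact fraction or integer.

5/3

r1: (-6)·(2/3) + (-2)·(1/3) = -14/3.
r2: (3)·(2/3) + (-1)·(1/3) = 5/3.
r3: (2)·(2/3) + (0)·(1/3) = 4/3.
The best pure response is r2 with expected payoff 5/3.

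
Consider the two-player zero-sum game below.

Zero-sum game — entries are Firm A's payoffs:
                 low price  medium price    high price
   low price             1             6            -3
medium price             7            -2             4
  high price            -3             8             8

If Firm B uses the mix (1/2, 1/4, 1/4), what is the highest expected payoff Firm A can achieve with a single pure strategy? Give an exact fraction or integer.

low price: (1)·(1/2) + (6)·(1/4) + (-3)·(1/4) = 5/4.
medium price: (7)·(1/2) + (-2)·(1/4) + (4)·(1/4) = 4.
high price: (-3)·(1/2) + (8)·(1/4) + (8)·(1/4) = 5/2.
The best pure response is medium price with expected payoff 4.

4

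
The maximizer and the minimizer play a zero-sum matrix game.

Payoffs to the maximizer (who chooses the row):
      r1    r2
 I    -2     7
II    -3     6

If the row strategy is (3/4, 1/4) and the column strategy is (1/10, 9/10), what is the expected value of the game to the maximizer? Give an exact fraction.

117/20

Against (1/10, 9/10), each row's expected payoff is I: 61/10; II: 51/10.
Taking the (3/4, 1/4)-weighted average: (3/4)·(61/10) + (1/4)·(51/10) = 117/20.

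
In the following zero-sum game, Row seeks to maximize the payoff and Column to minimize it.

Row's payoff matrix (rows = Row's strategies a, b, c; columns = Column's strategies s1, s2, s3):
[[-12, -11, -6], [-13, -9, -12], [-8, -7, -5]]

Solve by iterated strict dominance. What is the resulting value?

Row a is strictly dominated by row c (-8>-12, -7>-11, -5>-6); eliminate a.
Row b is strictly dominated by row c (-8>-13, -7>-9, -5>-12); eliminate b.
Column s3 is strictly dominated by s1 for Column (-8<-5); eliminate s3.
Column s2 is strictly dominated by s1 for Column (-8<-7); eliminate s2.
Only (c, s1) remains, with payoff -8.

-8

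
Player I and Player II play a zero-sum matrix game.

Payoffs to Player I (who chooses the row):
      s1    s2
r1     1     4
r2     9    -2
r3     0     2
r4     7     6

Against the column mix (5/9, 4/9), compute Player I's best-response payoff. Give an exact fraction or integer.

r1: (1)·(5/9) + (4)·(4/9) = 7/3.
r2: (9)·(5/9) + (-2)·(4/9) = 37/9.
r3: (0)·(5/9) + (2)·(4/9) = 8/9.
r4: (7)·(5/9) + (6)·(4/9) = 59/9.
The best pure response is r4 with expected payoff 59/9.

59/9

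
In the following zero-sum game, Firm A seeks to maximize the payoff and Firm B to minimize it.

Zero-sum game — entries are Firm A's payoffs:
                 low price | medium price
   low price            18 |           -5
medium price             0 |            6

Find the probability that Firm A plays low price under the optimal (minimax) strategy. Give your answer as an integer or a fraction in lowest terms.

6/29

Row minima are -5 and 0, so Firm A's maximin is 0; column maxima are 18 and 6, so Firm B's minimax is 6. These differ, so the equilibrium is in mixed strategies.
Let Firm A play low price with probability p. Firm B is indifferent when 18p = −5p + 6(1−p), giving p = 6/29.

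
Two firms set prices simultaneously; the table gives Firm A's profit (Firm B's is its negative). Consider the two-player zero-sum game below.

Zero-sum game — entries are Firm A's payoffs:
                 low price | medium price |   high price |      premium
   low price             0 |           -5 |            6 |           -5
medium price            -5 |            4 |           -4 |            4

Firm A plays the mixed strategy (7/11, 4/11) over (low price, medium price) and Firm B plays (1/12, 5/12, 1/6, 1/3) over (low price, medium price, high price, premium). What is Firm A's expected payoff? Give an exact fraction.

Against (1/12, 5/12, 1/6, 1/3), each row's expected payoff is low price: -11/4; medium price: 23/12.
Taking the (7/11, 4/11)-weighted average: (7/11)·(-11/4) + (4/11)·(23/12) = -139/132.

-139/132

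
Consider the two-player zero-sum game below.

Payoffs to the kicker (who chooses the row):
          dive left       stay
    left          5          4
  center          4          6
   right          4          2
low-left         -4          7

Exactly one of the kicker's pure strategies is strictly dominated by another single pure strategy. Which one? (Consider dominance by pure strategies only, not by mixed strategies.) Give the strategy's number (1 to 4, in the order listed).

3

Compare right with left: 5 > 4, 4 > 2.
So left strictly dominates right for the kicker; right is strictly dominated.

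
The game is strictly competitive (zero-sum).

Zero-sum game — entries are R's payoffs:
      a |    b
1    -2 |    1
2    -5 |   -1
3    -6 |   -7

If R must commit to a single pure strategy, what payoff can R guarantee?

-2

The worst-case payoff for each row is 1: -2, 2: -5, 3: -7.
The best of these is -2.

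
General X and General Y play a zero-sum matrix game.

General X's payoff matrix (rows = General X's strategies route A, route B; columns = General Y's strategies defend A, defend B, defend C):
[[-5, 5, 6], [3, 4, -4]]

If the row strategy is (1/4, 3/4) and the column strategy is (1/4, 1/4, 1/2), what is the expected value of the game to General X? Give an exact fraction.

Against (1/4, 1/4, 1/2), each row's expected payoff is route A: 3; route B: -1/4.
Taking the (1/4, 3/4)-weighted average: (1/4)·(3) + (3/4)·(-1/4) = 9/16.

9/16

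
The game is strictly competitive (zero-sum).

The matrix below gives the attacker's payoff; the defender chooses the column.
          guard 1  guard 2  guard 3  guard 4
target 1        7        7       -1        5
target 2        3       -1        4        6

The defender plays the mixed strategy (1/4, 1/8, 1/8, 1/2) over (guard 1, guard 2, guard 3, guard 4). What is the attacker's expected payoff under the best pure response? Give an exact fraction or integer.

target 1: (7)·(1/4) + (7)·(1/8) + (-1)·(1/8) + (5)·(1/2) = 5.
target 2: (3)·(1/4) + (-1)·(1/8) + (4)·(1/8) + (6)·(1/2) = 33/8.
The best pure response is target 1 with expected payoff 5.

5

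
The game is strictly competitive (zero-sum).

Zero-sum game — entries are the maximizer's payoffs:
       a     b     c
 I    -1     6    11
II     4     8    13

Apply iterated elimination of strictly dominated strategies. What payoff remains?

4

Row I is strictly dominated by row II (4>-1, 8>6, 13>11); eliminate I.
Column c is strictly dominated by a for the minimizer (4<13); eliminate c.
Column b is strictly dominated by a for the minimizer (4<8); eliminate b.
Only (II, a) remains, with payoff 4.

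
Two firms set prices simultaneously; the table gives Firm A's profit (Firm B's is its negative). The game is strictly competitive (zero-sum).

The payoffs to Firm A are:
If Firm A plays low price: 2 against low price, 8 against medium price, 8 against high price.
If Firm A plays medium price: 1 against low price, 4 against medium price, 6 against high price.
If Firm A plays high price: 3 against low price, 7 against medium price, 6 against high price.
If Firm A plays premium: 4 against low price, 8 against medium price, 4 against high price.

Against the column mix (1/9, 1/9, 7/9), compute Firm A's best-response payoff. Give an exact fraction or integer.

low price: (2)·(1/9) + (8)·(1/9) + (8)·(7/9) = 22/3.
medium price: (1)·(1/9) + (4)·(1/9) + (6)·(7/9) = 47/9.
high price: (3)·(1/9) + (7)·(1/9) + (6)·(7/9) = 52/9.
premium: (4)·(1/9) + (8)·(1/9) + (4)·(7/9) = 40/9.
The best pure response is low price with expected payoff 22/3.

22/3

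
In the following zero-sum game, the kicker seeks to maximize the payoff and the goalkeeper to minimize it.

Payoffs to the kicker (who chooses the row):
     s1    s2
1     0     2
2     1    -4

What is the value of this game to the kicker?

Row minima are 0 and -4, so the kicker's maximin is 0; column maxima are 1 and 2, so the goalkeeper's minimax is 1. These differ, so the equilibrium is in mixed strategies.
Let the kicker play 1 with probability p. The goalkeeper is indifferent when (1−p) = 2p − 4(1−p), giving p = 5/7.
Let the goalkeeper play s1 with probability q. The kicker is indifferent when 2(1−q) = q − 4(1−q), giving q = 6/7.
The value is 0·(6/7) + (2)·(1/7) = 2/7.

2/7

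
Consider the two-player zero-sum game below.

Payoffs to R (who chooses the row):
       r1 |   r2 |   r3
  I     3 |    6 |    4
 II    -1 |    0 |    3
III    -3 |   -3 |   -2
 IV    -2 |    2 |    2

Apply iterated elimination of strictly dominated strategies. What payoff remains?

3

Row III is strictly dominated by row I (3>-3, 6>-3, 4>-2); eliminate III.
Column r2 is strictly dominated by r1 for C (3<6, -1<0, -2<2); eliminate r2.
Row IV is strictly dominated by row I (3>-2, 4>2); eliminate IV.
Row II is strictly dominated by row I (3>-1, 4>3); eliminate II.
Column r3 is strictly dominated by r1 for C (3<4); eliminate r3.
Only (I, r1) remains, with payoff 3.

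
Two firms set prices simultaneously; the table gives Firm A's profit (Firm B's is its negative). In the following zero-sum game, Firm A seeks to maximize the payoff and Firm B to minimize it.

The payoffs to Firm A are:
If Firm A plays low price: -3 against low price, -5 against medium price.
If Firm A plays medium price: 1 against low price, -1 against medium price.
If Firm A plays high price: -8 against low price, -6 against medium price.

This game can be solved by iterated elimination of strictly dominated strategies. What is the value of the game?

Row low price is strictly dominated by row medium price (1>-3, -1>-5); eliminate low price.
Row high price is strictly dominated by row medium price (1>-8, -1>-6); eliminate high price.
Column low price is strictly dominated by medium price for Firm B (-1<1); eliminate low price.
Only (medium price, medium price) remains, with payoff -1.

-1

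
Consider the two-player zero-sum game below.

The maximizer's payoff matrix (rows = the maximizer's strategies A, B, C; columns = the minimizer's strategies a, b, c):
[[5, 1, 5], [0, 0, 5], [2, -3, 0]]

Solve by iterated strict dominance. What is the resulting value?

1

Column c is strictly dominated by b for the minimizer (1<5, 0<5, -3<0); eliminate c.
Row C is strictly dominated by row A (5>2, 1>-3); eliminate C.
Row B is strictly dominated by row A (5>0, 1>0); eliminate B.
Column a is strictly dominated by b for the minimizer (1<5); eliminate a.
Only (A, b) remains, with payoff 1.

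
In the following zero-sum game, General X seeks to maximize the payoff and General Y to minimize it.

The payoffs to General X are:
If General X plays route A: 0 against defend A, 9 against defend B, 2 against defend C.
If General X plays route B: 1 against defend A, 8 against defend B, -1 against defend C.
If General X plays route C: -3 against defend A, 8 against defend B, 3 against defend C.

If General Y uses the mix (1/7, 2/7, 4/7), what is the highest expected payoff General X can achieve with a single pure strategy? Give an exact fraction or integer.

route A: (0)·(1/7) + (9)·(2/7) + (2)·(4/7) = 26/7.
route B: (1)·(1/7) + (8)·(2/7) + (-1)·(4/7) = 13/7.
route C: (-3)·(1/7) + (8)·(2/7) + (3)·(4/7) = 25/7.
The best pure response is route A with expected payoff 26/7.

26/7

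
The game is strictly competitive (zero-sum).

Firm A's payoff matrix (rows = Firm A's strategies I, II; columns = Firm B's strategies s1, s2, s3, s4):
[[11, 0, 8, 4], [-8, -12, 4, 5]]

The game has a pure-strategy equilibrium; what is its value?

0

Row minima: 0, -12 → Firm A's maximin is 0.
Column maxima: 11, 0, 8, 5 → Firm B's minimax is 0.
They coincide at (I, s2), so the value is 0.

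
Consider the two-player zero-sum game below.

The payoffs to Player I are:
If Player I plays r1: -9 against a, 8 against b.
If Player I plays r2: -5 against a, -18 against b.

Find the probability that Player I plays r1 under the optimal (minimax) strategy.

13/30

Row minima are -9 and -18, so Player I's maximin is -9; column maxima are -5 and 8, so Player II's minimax is -5. These differ, so the equilibrium is in mixed strategies.
Let Player I play r1 with probability p. Player II is indifferent when −9p − 5(1−p) = 8p − 18(1−p), giving p = 13/30.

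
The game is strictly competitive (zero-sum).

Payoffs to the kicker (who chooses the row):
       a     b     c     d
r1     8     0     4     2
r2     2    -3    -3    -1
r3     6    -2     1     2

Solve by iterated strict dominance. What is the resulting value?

0

Row r2 is strictly dominated by row r1 (8>2, 0>-3, 4>-3, 2>-1); eliminate r2.
Column d is strictly dominated by b for the goalkeeper (0<2, -2<2); eliminate d.
Row r3 is strictly dominated by row r1 (8>6, 0>-2, 4>1); eliminate r3.
Column c is strictly dominated by b for the goalkeeper (0<4); eliminate c.
Column a is strictly dominated by b for the goalkeeper (0<8); eliminate a.
Only (r1, b) remains, with payoff 0.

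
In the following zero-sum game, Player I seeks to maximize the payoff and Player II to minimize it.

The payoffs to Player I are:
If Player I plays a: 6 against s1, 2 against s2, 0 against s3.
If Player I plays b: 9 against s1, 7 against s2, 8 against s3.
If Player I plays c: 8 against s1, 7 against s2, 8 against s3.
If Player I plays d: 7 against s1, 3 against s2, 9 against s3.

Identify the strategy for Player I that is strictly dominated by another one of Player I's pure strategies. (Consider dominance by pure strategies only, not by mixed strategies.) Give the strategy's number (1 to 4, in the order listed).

1

Compare a with b: 9 > 6, 7 > 2, 8 > 0.
So b strictly dominates a for Player I; a is strictly dominated.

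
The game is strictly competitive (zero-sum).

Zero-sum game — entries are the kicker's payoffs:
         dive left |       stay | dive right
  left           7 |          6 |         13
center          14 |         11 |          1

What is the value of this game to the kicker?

137/17

Column dive left is strictly dominated by stay for the goalkeeper (it gives the kicker more in every row).
The remaining 2×2 game on (left, center) × (stay, dive right) has no saddle point. Let the kicker play left with probability p; indifference gives 6p + 11(1−p) = 13p + (1−p), so p = 10/17.
Similarly the goalkeeper's optimal q on stay is 12/17, and the value is 6·(12/17) + (13)·(5/17) = 137/17.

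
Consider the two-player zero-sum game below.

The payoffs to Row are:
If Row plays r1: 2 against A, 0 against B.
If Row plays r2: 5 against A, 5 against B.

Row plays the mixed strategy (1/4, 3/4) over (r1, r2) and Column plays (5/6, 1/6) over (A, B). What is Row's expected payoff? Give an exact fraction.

25/6

Against (5/6, 1/6), each row's expected payoff is r1: 5/3; r2: 5.
Taking the (1/4, 3/4)-weighted average: (1/4)·(5/3) + (3/4)·(5) = 25/6.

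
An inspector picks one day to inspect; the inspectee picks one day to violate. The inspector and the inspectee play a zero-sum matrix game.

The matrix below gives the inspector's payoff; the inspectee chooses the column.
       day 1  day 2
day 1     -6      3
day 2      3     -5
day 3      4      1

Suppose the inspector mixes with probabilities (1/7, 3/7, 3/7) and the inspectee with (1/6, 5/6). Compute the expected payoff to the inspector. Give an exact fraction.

Against (1/6, 5/6), each row's expected payoff is day 1: 3/2; day 2: -11/3; day 3: 3/2.
Taking the (1/7, 3/7, 3/7)-weighted average: (1/7)·(3/2) + (3/7)·(-11/3) + (3/7)·(3/2) = -5/7.

-5/7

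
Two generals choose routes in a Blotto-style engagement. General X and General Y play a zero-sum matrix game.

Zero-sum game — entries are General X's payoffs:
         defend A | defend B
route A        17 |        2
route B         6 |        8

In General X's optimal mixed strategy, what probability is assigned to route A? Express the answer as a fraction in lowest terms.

2/17

Row minima are 2 and 6, so General X's maximin is 6; column maxima are 17 and 8, so General Y's minimax is 8. These differ, so the equilibrium is in mixed strategies.
Let General X play route A with probability p. General Y is indifferent when 17p + 6(1−p) = 2p + 8(1−p), giving p = 2/17.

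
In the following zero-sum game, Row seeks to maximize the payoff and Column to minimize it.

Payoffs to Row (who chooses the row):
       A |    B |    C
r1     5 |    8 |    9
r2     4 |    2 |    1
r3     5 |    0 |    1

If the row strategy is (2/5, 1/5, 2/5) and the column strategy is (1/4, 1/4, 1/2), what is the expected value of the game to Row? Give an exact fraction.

21/5

Against (1/4, 1/4, 1/2), each row's expected payoff is r1: 31/4; r2: 2; r3: 7/4.
Taking the (2/5, 1/5, 2/5)-weighted average: (2/5)·(31/4) + (1/5)·(2) + (2/5)·(7/4) = 21/5.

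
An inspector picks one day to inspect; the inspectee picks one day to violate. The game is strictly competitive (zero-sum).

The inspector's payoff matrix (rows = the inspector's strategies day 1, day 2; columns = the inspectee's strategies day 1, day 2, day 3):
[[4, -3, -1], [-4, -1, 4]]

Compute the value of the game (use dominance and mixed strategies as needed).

-8/5

Column day 3 is strictly dominated by day 2 for the inspectee (it gives the inspector more in every row).
The remaining 2×2 game on (day 1, day 2) × (day 1, day 2) has no saddle point. Let the inspector play day 1 with probability p; indifference gives 4p − 4(1−p) = −3p − (1−p), so p = 3/10.
Similarly the inspectee's optimal q on day 1 is 1/5, and the value is 4·(1/5) + (-3)·(4/5) = -8/5.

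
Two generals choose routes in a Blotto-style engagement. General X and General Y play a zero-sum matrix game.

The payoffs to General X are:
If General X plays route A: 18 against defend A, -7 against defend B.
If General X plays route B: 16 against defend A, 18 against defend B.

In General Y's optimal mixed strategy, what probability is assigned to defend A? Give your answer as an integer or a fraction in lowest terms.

Row minima are -7 and 16, so General X's maximin is 16; column maxima are 18 and 18, so General Y's minimax is 18. These differ, so the equilibrium is in mixed strategies.
Let General Y play defend A with probability q. General X is indifferent when 18q − 7(1−q) = 16q + 18(1−q), giving q = 25/27.

25/27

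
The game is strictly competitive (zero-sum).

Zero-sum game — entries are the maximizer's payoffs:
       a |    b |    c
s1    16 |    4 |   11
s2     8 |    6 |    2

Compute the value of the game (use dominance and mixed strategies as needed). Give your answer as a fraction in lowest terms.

58/11

Column a is strictly dominated by c for the minimizer (it gives the maximizer more in every row).
The remaining 2×2 game on (s1, s2) × (b, c) has no saddle point. Let the maximizer play s1 with probability p; indifference gives 4p + 6(1−p) = 11p + 2(1−p), so p = 4/11.
Similarly the minimizer's optimal q on b is 9/11, and the value is 4·(9/11) + (11)·(2/11) = 58/11.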